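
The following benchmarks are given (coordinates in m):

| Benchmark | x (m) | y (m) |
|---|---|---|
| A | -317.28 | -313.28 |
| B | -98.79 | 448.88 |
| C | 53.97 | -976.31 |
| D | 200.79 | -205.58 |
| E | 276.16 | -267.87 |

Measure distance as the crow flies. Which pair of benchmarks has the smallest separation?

D and E

Pairwise distances:
A–B: 792.86 m
A–C: 759.89 m
A–D: 529.15 m
A–E: 595.17 m
B–C: 1433.35 m
B–D: 719.77 m
B–E: 808.90 m
C–D: 784.59 m
C–E: 742.47 m
D–E: 97.78 m
Closest pair: D–E at 97.78 m.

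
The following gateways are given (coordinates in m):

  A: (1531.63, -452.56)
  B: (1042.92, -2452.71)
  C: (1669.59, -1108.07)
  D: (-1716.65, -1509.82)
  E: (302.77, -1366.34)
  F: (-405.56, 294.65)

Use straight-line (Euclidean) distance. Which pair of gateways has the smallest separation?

A and C

Pairwise distances:
A–C: 669.87 m
B–E: 1314.54 m
C–E: 1391.01 m
B–C: 1483.50 m
A–E: 1531.37 m
E–F: 1805.72 m
D–E: 2024.51 m
A–B: 2058.99 m
A–F: 2076.30 m
D–F: 2230.49 m
C–F: 2504.77 m
B–D: 2916.21 m
B–F: 3105.81 m
C–D: 3409.99 m
A–D: 3416.01 m
Closest pair: A–C at 669.87 m.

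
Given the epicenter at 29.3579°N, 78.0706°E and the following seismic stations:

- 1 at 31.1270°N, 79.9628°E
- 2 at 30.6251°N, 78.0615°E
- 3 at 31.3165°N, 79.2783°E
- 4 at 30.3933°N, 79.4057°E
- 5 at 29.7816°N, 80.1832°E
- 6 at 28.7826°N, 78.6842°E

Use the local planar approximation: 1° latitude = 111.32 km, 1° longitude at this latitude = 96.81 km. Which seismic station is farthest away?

Distances from 29.3579°N, 78.0706°E:
1: √((1.7691·111.32)² + (1.8922·96.81)²) = √(38783.871597 + 33556.334625) = 268.9613 km
2: √((1.2672·111.32)² + (-0.0091·96.81)²) = √(19899.250715 + 0.776110) = 141.0675 km
3: √((1.9586·111.32)² + (1.2077·96.81)²) = √(47537.670455 + 13669.687075) = 247.4012 km
4: √((1.0354·111.32)² + (1.3351·96.81)²) = √(13285.035419 + 16705.829015) = 173.1787 km
5: √((0.4237·111.32)² + (2.1126·96.81)²) = √(2224.658346 + 41828.760087) = 209.8891 km
6: √((-0.5753·111.32)² + (0.6136·96.81)²) = √(4101.428485 + 3528.670788) = 87.3504 km
Maximum: 1 at 268.9613 km.

1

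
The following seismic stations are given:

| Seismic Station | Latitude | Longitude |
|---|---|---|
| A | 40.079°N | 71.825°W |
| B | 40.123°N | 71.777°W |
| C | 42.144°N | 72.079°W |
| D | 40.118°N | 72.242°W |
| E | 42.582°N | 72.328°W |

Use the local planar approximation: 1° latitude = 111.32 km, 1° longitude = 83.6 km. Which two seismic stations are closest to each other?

A and B

Pairwise distances:
A–B: 6.332 km
A–C: 230.854 km
A–D: 35.130 km
A–E: 281.789 km
B–C: 226.390 km
B–D: 38.878 km
B–E: 277.585 km
C–D: 225.946 km
C–E: 53.016 km
D–E: 274.387 km
Closest pair: A–B at 6.332 km.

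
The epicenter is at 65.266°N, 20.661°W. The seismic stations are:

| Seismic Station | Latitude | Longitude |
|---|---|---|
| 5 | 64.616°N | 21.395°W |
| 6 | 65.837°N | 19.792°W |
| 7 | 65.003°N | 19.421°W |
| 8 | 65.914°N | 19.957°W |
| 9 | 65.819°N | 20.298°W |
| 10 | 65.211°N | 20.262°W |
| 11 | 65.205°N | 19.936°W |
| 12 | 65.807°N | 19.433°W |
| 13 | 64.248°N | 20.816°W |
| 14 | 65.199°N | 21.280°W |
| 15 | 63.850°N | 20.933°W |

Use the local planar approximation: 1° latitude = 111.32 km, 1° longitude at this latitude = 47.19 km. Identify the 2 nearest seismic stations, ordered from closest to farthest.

10, 14

Distances from 65.266°N, 20.661°W:
5: √((-0.650·111.32)² + (-0.734·47.19)²) = √(5235.68016 + 1199.75364) = 80.221 km
6: √((0.571·111.32)² + (0.869·47.19)²) = √(4040.34650 + 1681.66509) = 75.644 km
7: √((-0.263·111.32)² + (1.240·47.19)²) = √(857.15210 + 3424.07544) = 65.431 km
8: √((0.648·111.32)² + (0.704·47.19)²) = √(5203.51016 + 1103.68534) = 79.418 km
9: √((0.553·111.32)² + (0.363·47.19)²) = √(3789.62868 + 293.43587) = 63.899 km
10: √((-0.055·111.32)² + (0.399·47.19)²) = √(37.48623 + 354.52409) = 19.799 km
11: √((-0.061·111.32)² + (0.725·47.19)²) = √(46.11116 + 1170.51226) = 34.880 km
12: √((0.541·111.32)² + (1.228·47.19)²) = √(3626.94463 + 3358.12369) = 83.577 km
13: √((-1.018·111.32)² + (-0.155·47.19)²) = √(12842.27458 + 53.50118) = 113.560 km
14: √((-0.067·111.32)² + (-0.619·47.19)²) = √(55.62833 + 853.25974) = 30.148 km
15: √((-1.416·111.32)² + (-0.272·47.19)²) = √(24846.93947 + 164.75468) = 158.151 km
Sorted: 10 (19.799 km) < 14 (30.148 km) < 11 (34.880 km) < 9 (63.899 km) < …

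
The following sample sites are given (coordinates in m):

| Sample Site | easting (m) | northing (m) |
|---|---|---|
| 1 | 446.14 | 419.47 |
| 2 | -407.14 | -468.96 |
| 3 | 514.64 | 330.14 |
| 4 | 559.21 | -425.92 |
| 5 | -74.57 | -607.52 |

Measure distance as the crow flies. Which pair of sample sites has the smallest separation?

Pairwise distances:
1–2: √((-853.28)² + (-888.43)²) = √(728086.7584 + 789307.8649) = 1231.83 m
1–3: √((68.50)² + (-89.33)²) = √(4692.2500 + 7979.8489) = 112.57 m
1–4: √((113.07)² + (-845.39)²) = √(12784.8249 + 714684.2521) = 852.92 m
1–5: √((-520.71)² + (-1026.99)²) = √(271138.9041 + 1054708.4601) = 1151.45 m
2–3: √((921.78)² + (799.10)²) = √(849678.3684 + 638560.8100) = 1219.93 m
2–4: √((966.35)² + (43.04)²) = √(933832.3225 + 1852.4416) = 967.31 m
2–5: √((332.57)² + (-138.56)²) = √(110602.8049 + 19198.8736) = 360.28 m
3–4: √((44.57)² + (-756.06)²) = √(1986.4849 + 571626.7236) = 757.37 m
3–5: √((-589.21)² + (-937.66)²) = √(347168.4241 + 879206.2756) = 1107.42 m
4–5: √((-633.78)² + (-181.60)²) = √(401677.0884 + 32978.5600) = 659.28 m
Closest pair: 1–3 at 112.57 m.

1 and 3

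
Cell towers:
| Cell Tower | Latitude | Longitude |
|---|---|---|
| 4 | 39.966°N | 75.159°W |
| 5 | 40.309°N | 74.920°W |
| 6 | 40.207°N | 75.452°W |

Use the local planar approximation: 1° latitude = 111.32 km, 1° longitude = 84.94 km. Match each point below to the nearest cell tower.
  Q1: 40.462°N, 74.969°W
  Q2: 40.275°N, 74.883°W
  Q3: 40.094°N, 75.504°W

Q1 at 40.462°N, 74.969°W:
  4: √((-0.496·111.32)² + (-0.190·84.94)²) = √(3048.66530 + 260.45441) = 57.525 km
  5: √((-0.153·111.32)² + (0.049·84.94)²) = √(290.08766 + 17.32274) = 17.533 km
  6: √((-0.255·111.32)² + (-0.483·84.94)²) = √(805.79906 + 1683.13432) = 49.889 km
  → nearest: 5 (17.533 km)
Q2 at 40.275°N, 74.883°W:
  4: √((-0.309·111.32)² + (-0.276·84.94)²) = √(1183.21415 + 549.59488) = 41.627 km
  5: √((0.034·111.32)² + (-0.037·84.94)²) = √(14.32532 + 9.87707) = 4.920 km
  6: √((-0.068·111.32)² + (-0.569·84.94)²) = √(57.30127 + 2335.87203) = 48.920 km
  → nearest: 5 (4.920 km)
Q3 at 40.094°N, 75.504°W:
  4: √((-0.128·111.32)² + (0.345·84.94)²) = √(203.03286 + 858.74200) = 32.585 km
  5: √((0.215·111.32)² + (0.584·84.94)²) = √(572.82678 + 2460.65206) = 55.077 km
  6: √((0.113·111.32)² + (0.052·84.94)²) = √(158.23527 + 19.50883) = 13.332 km
  → nearest: 6 (13.332 km)

Q1→5; Q2→5; Q3→6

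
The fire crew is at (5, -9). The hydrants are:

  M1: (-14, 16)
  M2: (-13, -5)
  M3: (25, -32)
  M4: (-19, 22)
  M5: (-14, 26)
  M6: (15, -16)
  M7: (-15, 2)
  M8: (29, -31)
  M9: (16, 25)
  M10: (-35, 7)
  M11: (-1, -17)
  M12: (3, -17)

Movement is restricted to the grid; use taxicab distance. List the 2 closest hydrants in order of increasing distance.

Distances from (5, -9):
M1: |-19| + |25| = 19 + 25 = 44
M2: |-18| + |4| = 18 + 4 = 22
M3: |20| + |-23| = 20 + 23 = 43
M4: |-24| + |31| = 24 + 31 = 55
M5: |-19| + |35| = 19 + 35 = 54
M6: |10| + |-7| = 10 + 7 = 17
M7: |-20| + |11| = 20 + 11 = 31
M8: |24| + |-22| = 24 + 22 = 46
M9: |11| + |34| = 11 + 34 = 45
M10: |-40| + |16| = 40 + 16 = 56
M11: |-6| + |-8| = 6 + 8 = 14
M12: |-2| + |-8| = 2 + 8 = 10
Sorted: M12 (10) < M11 (14) < M6 (17) < M2 (22) < …

M12, M11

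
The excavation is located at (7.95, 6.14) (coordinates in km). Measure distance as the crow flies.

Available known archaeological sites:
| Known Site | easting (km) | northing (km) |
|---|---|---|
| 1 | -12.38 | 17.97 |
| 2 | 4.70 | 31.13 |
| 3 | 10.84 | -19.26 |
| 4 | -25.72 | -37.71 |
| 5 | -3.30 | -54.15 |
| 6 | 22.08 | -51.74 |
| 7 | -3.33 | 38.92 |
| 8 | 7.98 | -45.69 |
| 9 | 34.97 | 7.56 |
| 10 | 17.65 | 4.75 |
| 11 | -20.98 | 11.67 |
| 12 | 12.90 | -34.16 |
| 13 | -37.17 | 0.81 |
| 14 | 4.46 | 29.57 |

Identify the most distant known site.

Distances from (7.95, 6.14):
1: √((-20.33)² + (11.83)²) = √(413.3089 + 139.9489) = 23.52 km
2: √((-3.25)² + (24.99)²) = √(10.5625 + 624.5001) = 25.20 km
3: √((2.89)² + (-25.40)²) = √(8.3521 + 645.1600) = 25.56 km
4: √((-33.67)² + (-43.85)²) = √(1133.6689 + 1922.8225) = 55.29 km
5: √((-11.25)² + (-60.29)²) = √(126.5625 + 3634.8841) = 61.33 km
6: √((14.13)² + (-57.88)²) = √(199.6569 + 3350.0944) = 59.58 km
7: √((-11.28)² + (32.78)²) = √(127.2384 + 1074.5284) = 34.67 km
8: √((0.03)² + (-51.83)²) = √(0.0009 + 2686.3489) = 51.83 km
9: √((27.02)² + (1.42)²) = √(730.0804 + 2.0164) = 27.06 km
10: √((9.70)² + (-1.39)²) = √(94.0900 + 1.9321) = 9.80 km
11: √((-28.93)² + (5.53)²) = √(836.9449 + 30.5809) = 29.45 km
12: √((4.95)² + (-40.30)²) = √(24.5025 + 1624.0900) = 40.60 km
13: √((-45.12)² + (-5.33)²) = √(2035.8144 + 28.4089) = 45.43 km
14: √((-3.49)² + (23.43)²) = √(12.1801 + 548.9649) = 23.69 km
Maximum: 5 at 61.33 km.

5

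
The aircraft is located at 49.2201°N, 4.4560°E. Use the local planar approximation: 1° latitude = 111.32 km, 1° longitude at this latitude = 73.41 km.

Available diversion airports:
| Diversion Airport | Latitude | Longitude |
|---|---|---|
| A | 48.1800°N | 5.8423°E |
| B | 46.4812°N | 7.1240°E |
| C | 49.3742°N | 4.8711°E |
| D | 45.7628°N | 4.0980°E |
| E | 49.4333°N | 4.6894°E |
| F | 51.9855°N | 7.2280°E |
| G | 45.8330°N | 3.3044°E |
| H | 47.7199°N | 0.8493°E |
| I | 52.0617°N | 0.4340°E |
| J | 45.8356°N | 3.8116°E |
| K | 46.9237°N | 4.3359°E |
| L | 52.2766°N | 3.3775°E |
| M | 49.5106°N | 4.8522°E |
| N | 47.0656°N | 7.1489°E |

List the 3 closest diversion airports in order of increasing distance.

Distances from 49.2201°N, 4.4560°E:
A: 154.1516 km
B: 362.3822 km
C: 34.9692 km
D: 385.7629 km
E: 29.2719 km
F: 369.0221 km
G: 386.4130 km
H: 313.0364 km
I: 432.7103 km
J: 379.7207 km
K: 255.7872 km
L: 349.3395 km
M: 43.4939 km
N: 310.8092 km
Sorted: E (29.2719 km) < C (34.9692 km) < M (43.4939 km) < A (154.1516 km) < K (255.7872 km) < …

E, C, M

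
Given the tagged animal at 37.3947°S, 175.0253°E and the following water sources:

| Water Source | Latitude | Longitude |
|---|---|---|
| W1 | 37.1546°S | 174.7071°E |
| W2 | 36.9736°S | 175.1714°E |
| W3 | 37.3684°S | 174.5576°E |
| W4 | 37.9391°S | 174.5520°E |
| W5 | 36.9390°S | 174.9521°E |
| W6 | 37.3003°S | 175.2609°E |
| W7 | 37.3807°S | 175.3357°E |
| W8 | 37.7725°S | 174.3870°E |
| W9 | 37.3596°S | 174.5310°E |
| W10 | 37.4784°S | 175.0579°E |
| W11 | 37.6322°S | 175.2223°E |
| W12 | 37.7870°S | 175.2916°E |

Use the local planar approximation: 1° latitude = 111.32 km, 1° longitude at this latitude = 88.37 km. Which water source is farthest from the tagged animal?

W4

Distances from 37.3947°S, 175.0253°E:
W1: 38.7954 km
W2: 48.6223 km
W3: 41.4342 km
W4: 73.6346 km
W5: 51.1393 km
W6: 23.3217 km
W7: 27.4743 km
W8: 70.3596 km
W9: 43.8557 km
W10: 9.7527 km
W11: 31.6554 km
W12: 49.6079 km
Maximum: W4 at 73.6346 km.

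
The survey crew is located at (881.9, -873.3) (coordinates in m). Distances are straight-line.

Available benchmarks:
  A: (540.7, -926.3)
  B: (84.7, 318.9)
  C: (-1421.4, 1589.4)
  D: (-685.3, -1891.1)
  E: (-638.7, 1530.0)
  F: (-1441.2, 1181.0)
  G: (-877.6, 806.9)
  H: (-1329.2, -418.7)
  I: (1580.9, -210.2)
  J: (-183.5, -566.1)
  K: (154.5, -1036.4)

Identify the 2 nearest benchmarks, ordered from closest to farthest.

A, K

Distances from (881.9, -873.3):
A: 345.3 m
B: 1434.2 m
C: 3372.0 m
D: 1868.7 m
E: 2844.0 m
F: 3101.1 m
G: 2432.9 m
H: 2257.3 m
I: 963.5 m
J: 1108.8 m
K: 745.5 m
Sorted: A (345.3 m) < K (745.5 m) < I (963.5 m) < J (1108.8 m) < …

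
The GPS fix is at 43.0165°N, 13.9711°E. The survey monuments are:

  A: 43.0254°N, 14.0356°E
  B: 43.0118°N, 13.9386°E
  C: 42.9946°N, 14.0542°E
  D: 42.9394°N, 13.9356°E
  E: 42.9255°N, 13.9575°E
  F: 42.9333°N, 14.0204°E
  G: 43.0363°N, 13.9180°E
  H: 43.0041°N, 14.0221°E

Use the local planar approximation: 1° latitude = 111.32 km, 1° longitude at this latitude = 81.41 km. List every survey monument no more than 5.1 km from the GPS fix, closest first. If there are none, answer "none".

Distances from 43.0165°N, 13.9711°E:
A: 5.3436 km
B: 2.6971 km
C: 7.1910 km
D: 9.0563 km
E: 10.1904 km
F: 10.0940 km
G: 4.8524 km
H: 4.3754 km
Threshold 5.1 km: B (2.6971 km), H (4.3754 km), G (4.8524 km) are within range.

B, H, G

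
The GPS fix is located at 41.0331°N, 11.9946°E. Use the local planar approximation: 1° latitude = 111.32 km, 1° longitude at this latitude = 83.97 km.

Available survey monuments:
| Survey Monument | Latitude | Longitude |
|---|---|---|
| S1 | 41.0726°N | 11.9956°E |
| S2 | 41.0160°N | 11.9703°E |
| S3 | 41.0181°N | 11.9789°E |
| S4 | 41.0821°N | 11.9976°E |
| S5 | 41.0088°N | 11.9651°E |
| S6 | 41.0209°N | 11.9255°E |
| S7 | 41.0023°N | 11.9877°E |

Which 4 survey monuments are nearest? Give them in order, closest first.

S3, S2, S7, S5

Distances from 41.0331°N, 11.9946°E:
S1: 4.3979 km
S2: 2.7905 km
S3: 2.1275 km
S4: 5.4605 km
S5: 3.6679 km
S6: 5.9591 km
S7: 3.4773 km
Sorted: S3 (2.1275 km) < S2 (2.7905 km) < S7 (3.4773 km) < S5 (3.6679 km) < S1 (4.3979 km) < S4 (5.4605 km) < …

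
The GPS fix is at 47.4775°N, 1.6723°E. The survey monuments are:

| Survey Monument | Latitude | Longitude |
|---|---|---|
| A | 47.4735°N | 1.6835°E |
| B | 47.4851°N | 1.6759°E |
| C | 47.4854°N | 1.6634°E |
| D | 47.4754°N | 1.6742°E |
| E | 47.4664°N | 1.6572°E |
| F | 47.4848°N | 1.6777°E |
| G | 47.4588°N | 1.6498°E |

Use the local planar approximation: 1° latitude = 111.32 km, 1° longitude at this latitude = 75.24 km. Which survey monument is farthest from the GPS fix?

Distances from 47.4775°N, 1.6723°E:
A: 0.9531 km
B: 0.8883 km
C: 1.1054 km
D: 0.2740 km
E: 1.6786 km
F: 0.9085 km
G: 2.6832 km
Maximum: G at 2.6832 km.

G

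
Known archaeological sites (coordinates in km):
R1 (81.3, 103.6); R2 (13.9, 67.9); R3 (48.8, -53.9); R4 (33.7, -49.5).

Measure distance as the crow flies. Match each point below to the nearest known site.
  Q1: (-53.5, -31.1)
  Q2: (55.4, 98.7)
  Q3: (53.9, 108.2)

Q1 at (-53.5, -31.1):
  R1: √((134.8)² + (134.7)²) = √(18171.040 + 18144.090) = 190.6 km
  R2: √((67.4)² + (99.0)²) = √(4542.760 + 9801.000) = 119.8 km
  R3: √((102.3)² + (-22.8)²) = √(10465.290 + 519.840) = 104.8 km
  R4: √((87.2)² + (-18.4)²) = √(7603.840 + 338.560) = 89.1 km
  → nearest: R4 (89.1 km)
Q2 at (55.4, 98.7):
  R1: √((25.9)² + (4.9)²) = √(670.810 + 24.010) = 26.4 km
  R2: √((-41.5)² + (-30.8)²) = √(1722.250 + 948.640) = 51.7 km
  R3: √((-6.6)² + (-152.6)²) = √(43.560 + 23286.760) = 152.7 km
  R4: √((-21.7)² + (-148.2)²) = √(470.890 + 21963.240) = 149.8 km
  → nearest: R1 (26.4 km)
Q3 at (53.9, 108.2):
  R1: √((27.4)² + (-4.6)²) = √(750.760 + 21.160) = 27.8 km
  R2: √((-40.0)² + (-40.3)²) = √(1600.000 + 1624.090) = 56.8 km
  R3: √((-5.1)² + (-162.1)²) = √(26.010 + 26276.410) = 162.2 km
  R4: √((-20.2)² + (-157.7)²) = √(408.040 + 24869.290) = 159.0 km
  → nearest: R1 (27.8 km)

Q1→R4; Q2→R1; Q3→R1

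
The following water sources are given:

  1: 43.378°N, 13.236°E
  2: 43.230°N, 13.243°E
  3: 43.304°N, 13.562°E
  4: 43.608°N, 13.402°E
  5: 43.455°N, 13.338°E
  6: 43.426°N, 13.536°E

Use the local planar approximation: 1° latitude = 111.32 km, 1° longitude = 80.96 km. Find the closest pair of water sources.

1 and 5

Pairwise distances:
1–5: 11.902 km
3–6: 13.743 km
5–6: 16.352 km
1–2: 16.485 km
4–5: 17.803 km
4–6: 22.982 km
3–5: 24.727 km
1–6: 24.869 km
2–5: 26.201 km
2–3: 27.108 km
1–3: 27.649 km
1–4: 28.916 km
2–6: 32.230 km
3–4: 36.236 km
2–4: 44.004 km
Closest pair: 1–5 at 11.902 km.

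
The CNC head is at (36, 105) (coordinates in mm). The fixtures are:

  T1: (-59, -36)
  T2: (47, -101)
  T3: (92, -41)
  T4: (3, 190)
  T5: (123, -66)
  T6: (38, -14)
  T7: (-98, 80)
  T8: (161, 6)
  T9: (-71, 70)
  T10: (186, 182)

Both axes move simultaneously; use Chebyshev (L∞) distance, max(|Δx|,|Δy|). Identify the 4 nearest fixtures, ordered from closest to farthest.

Distances from (36, 105):
T1: max(|-95|, |-141|) = 141 mm
T2: max(|11|, |-206|) = 206 mm
T3: max(|56|, |-146|) = 146 mm
T4: max(|-33|, |85|) = 85 mm
T5: max(|87|, |-171|) = 171 mm
T6: max(|2|, |-119|) = 119 mm
T7: max(|-134|, |-25|) = 134 mm
T8: max(|125|, |-99|) = 125 mm
T9: max(|-107|, |-35|) = 107 mm
T10: max(|150|, |77|) = 150 mm
Sorted: T4 (85 mm) < T9 (107 mm) < T6 (119 mm) < T8 (125 mm) < T7 (134 mm) < T1 (141 mm) < …

T4, T9, T6, T8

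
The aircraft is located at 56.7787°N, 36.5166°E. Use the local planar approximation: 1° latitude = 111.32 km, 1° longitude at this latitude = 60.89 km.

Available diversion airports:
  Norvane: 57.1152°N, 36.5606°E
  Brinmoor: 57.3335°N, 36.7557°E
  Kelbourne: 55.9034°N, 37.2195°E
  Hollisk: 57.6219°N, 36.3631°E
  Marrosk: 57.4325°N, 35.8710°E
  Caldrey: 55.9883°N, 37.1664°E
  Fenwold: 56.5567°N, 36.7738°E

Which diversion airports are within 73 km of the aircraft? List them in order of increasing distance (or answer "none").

Fenwold, Norvane, Brinmoor

Distances from 56.7787°N, 36.5166°E:
Norvane: 37.5549 km
Brinmoor: 63.4531 km
Kelbourne: 106.4239 km
Hollisk: 94.3292 km
Marrosk: 82.7188 km
Caldrey: 96.4742 km
Fenwold: 29.2575 km
Threshold 73 km: Fenwold (29.2575 km), Norvane (37.5549 km), Brinmoor (63.4531 km) are within range.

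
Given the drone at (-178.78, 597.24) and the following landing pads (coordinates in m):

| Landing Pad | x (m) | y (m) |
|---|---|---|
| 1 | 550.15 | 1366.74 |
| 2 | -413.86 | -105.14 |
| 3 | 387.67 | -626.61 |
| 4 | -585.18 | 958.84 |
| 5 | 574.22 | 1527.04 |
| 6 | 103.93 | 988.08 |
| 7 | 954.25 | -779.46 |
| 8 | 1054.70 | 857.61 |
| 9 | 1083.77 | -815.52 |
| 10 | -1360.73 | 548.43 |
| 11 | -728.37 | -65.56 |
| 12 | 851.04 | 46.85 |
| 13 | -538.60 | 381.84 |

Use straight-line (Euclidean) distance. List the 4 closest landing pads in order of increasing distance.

13, 6, 4, 2

Distances from (-178.78, 597.24):
1: √((728.93)² + (769.50)²) = √(531338.9449 + 592130.2500) = 1059.94 m
2: √((-235.08)² + (-702.38)²) = √(55262.6064 + 493337.6644) = 740.68 m
3: √((566.45)² + (-1223.85)²) = √(320865.6025 + 1497808.8225) = 1348.58 m
4: √((-406.40)² + (361.60)²) = √(165160.9600 + 130754.5600) = 543.98 m
5: √((753.00)² + (929.80)²) = √(567009.0000 + 864528.0400) = 1196.47 m
6: √((282.71)² + (390.84)²) = √(79924.9441 + 152755.9056) = 482.37 m
7: √((1133.03)² + (-1376.70)²) = √(1283756.9809 + 1895302.8900) = 1782.99 m
8: √((1233.48)² + (260.37)²) = √(1521472.9104 + 67792.5369) = 1260.66 m
9: √((1262.55)² + (-1412.76)²) = √(1594032.5025 + 1995890.8176) = 1894.71 m
10: √((-1181.95)² + (-48.81)²) = √(1397005.8025 + 2382.4161) = 1182.96 m
11: √((-549.59)² + (-662.80)²) = √(302049.1681 + 439303.8400) = 861.02 m
12: √((1029.82)² + (-550.39)²) = √(1060529.2324 + 302929.1521) = 1167.67 m
13: √((-359.82)² + (-215.40)²) = √(129470.4324 + 46397.1600) = 419.37 m
Sorted: 13 (419.37 m) < 6 (482.37 m) < 4 (543.98 m) < 2 (740.68 m) < 11 (861.02 m) < 1 (1059.94 m) < …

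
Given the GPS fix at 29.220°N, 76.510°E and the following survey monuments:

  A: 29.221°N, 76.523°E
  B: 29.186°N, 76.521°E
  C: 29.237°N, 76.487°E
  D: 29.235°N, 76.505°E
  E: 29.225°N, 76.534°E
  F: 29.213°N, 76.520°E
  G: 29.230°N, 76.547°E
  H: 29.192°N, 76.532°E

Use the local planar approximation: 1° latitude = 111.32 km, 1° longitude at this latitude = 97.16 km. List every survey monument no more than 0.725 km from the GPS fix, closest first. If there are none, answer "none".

none

Distances from 29.220°N, 76.510°E:
A: √((0.001·111.32)² + (0.013·97.16)²) = √(0.01239 + 1.59537) = 1.268 km
B: √((-0.034·111.32)² + (0.011·97.16)²) = √(14.32532 + 1.14225) = 3.933 km
C: √((0.017·111.32)² + (-0.023·97.16)²) = √(3.58133 + 4.99379) = 2.928 km
D: √((0.015·111.32)² + (-0.005·97.16)²) = √(2.78823 + 0.23600) = 1.739 km
E: √((0.005·111.32)² + (0.024·97.16)²) = √(0.30980 + 5.43748) = 2.397 km
F: √((-0.007·111.32)² + (0.010·97.16)²) = √(0.60721 + 0.94401) = 1.245 km
G: √((0.010·111.32)² + (0.037·97.16)²) = √(1.23921 + 12.92345) = 3.763 km
H: √((-0.028·111.32)² + (0.022·97.16)²) = √(9.71544 + 4.56899) = 3.779 km
Threshold 0.725 km: none within range.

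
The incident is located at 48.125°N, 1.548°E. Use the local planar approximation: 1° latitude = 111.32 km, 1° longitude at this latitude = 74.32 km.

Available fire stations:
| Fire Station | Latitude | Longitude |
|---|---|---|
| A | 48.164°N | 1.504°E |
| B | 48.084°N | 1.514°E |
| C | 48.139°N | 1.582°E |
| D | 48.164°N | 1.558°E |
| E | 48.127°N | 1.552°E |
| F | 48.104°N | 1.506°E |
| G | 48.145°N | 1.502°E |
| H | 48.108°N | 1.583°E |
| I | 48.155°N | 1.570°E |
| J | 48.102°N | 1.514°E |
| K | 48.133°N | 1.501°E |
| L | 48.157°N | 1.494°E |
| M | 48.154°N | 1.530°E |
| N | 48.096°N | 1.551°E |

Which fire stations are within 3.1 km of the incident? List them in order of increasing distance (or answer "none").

Distances from 48.125°N, 1.548°E:
A: √((0.039·111.32)² + (-0.044·74.32)²) = √(18.84845 + 10.69342) = 5.435 km
B: √((-0.041·111.32)² + (-0.034·74.32)²) = √(20.83119 + 6.38512) = 5.217 km
C: √((0.014·111.32)² + (0.034·74.32)²) = √(2.42886 + 6.38512) = 2.969 km
D: √((0.039·111.32)² + (0.010·74.32)²) = √(18.84845 + 0.55235) = 4.405 km
E: √((0.002·111.32)² + (0.004·74.32)²) = √(0.04957 + 0.08838) = 0.371 km
F: √((-0.021·111.32)² + (-0.042·74.32)²) = √(5.46493 + 9.74339) = 3.900 km
G: √((0.020·111.32)² + (-0.046·74.32)²) = √(4.95686 + 11.68765) = 4.080 km
H: √((-0.017·111.32)² + (0.035·74.32)²) = √(3.58133 + 6.76624) = 3.217 km
I: √((0.030·111.32)² + (0.022·74.32)²) = √(11.15293 + 2.67336) = 3.718 km
J: √((-0.023·111.32)² + (-0.034·74.32)²) = √(6.55544 + 6.38512) = 3.597 km
K: √((0.008·111.32)² + (-0.047·74.32)²) = √(0.79310 + 12.20133) = 3.605 km
L: √((0.032·111.32)² + (-0.054·74.32)²) = √(12.68955 + 16.10642) = 5.366 km
M: √((0.029·111.32)² + (-0.018·74.32)²) = √(10.42179 + 1.78960) = 3.494 km
N: √((-0.029·111.32)² + (0.003·74.32)²) = √(10.42179 + 0.04971) = 3.236 km
Threshold 3.1 km: E (0.371 km), C (2.969 km) are within range.

E, C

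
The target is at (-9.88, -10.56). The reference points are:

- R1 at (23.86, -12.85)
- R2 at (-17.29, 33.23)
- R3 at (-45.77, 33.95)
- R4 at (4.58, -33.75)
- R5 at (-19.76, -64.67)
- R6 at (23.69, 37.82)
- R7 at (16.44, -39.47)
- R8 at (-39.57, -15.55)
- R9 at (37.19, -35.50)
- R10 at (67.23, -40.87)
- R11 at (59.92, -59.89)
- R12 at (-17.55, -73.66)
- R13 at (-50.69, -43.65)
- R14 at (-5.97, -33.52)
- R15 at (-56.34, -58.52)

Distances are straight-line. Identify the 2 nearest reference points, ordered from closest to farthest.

Distances from (-9.88, -10.56):
R1: √((33.74)² + (-2.29)²) = √(1138.3876 + 5.2441) = 33.82
R2: √((-7.41)² + (43.79)²) = √(54.9081 + 1917.5641) = 44.41
R3: √((-35.89)² + (44.51)²) = √(1288.0921 + 1981.1401) = 57.18
R4: √((14.46)² + (-23.19)²) = √(209.0916 + 537.7761) = 27.33
R5: √((-9.88)² + (-54.11)²) = √(97.6144 + 2927.8921) = 55.00
R6: √((33.57)² + (48.38)²) = √(1126.9449 + 2340.6244) = 58.89
R7: √((26.32)² + (-28.91)²) = √(692.7424 + 835.7881) = 39.10
R8: √((-29.69)² + (-4.99)²) = √(881.4961 + 24.9001) = 30.11
R9: √((47.07)² + (-24.94)²) = √(2215.5849 + 622.0036) = 53.27
R10: √((77.11)² + (-30.31)²) = √(5945.9521 + 918.6961) = 82.85
R11: √((69.80)² + (-49.33)²) = √(4872.0400 + 2433.4489) = 85.47
R12: √((-7.67)² + (-63.10)²) = √(58.8289 + 3981.6100) = 63.56
R13: √((-40.81)² + (-33.09)²) = √(1665.4561 + 1094.9481) = 52.54
R14: √((3.91)² + (-22.96)²) = √(15.2881 + 527.1616) = 23.29
R15: √((-46.46)² + (-47.96)²) = √(2158.5316 + 2300.1616) = 66.77
Sorted: R14 (23.29) < R4 (27.33) < R8 (30.11) < R1 (33.82) < …

R14, R4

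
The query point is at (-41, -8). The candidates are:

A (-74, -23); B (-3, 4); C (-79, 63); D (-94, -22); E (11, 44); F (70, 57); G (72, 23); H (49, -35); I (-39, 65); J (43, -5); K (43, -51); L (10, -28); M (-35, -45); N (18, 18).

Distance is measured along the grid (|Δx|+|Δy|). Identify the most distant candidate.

Distances from (-41, -8):
A: |-33| + |-15| = 33 + 15 = 48
B: |38| + |12| = 38 + 12 = 50
C: |-38| + |71| = 38 + 71 = 109
D: |-53| + |-14| = 53 + 14 = 67
E: |52| + |52| = 52 + 52 = 104
F: |111| + |65| = 111 + 65 = 176
G: |113| + |31| = 113 + 31 = 144
H: |90| + |-27| = 90 + 27 = 117
I: |2| + |73| = 2 + 73 = 75
J: |84| + |3| = 84 + 3 = 87
K: |84| + |-43| = 84 + 43 = 127
L: |51| + |-20| = 51 + 20 = 71
M: |6| + |-37| = 6 + 37 = 43
N: |59| + |26| = 59 + 26 = 85
Maximum: F at 176.

F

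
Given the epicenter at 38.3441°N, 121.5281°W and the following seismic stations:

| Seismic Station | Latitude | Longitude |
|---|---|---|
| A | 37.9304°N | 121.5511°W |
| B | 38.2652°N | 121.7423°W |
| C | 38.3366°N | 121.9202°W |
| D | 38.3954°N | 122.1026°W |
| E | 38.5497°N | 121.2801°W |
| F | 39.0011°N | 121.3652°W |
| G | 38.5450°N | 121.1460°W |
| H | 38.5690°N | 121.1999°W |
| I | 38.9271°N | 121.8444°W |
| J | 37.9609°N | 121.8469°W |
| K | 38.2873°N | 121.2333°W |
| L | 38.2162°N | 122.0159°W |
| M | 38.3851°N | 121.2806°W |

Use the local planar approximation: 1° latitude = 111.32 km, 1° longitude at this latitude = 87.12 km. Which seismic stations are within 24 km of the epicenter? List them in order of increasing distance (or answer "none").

B, M

Distances from 38.3441°N, 121.5281°W:
A: 46.0967 km
B: 20.6248 km
C: 34.1700 km
D: 50.3752 km
E: 31.4745 km
F: 74.5014 km
G: 40.1034 km
H: 38.0045 km
I: 70.5074 km
J: 50.9026 km
K: 26.4499 km
L: 44.8188 km
M: 22.0400 km
Threshold 24 km: B (20.6248 km), M (22.0400 km) are within range.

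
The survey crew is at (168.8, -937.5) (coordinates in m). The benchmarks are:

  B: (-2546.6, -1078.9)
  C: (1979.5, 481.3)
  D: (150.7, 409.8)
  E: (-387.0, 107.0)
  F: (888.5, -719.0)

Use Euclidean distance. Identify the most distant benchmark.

B

Distances from (168.8, -937.5):
B: 2719.1 m
C: 2300.4 m
D: 1347.4 m
E: 1183.2 m
F: 752.1 m
Maximum: B at 2719.1 m.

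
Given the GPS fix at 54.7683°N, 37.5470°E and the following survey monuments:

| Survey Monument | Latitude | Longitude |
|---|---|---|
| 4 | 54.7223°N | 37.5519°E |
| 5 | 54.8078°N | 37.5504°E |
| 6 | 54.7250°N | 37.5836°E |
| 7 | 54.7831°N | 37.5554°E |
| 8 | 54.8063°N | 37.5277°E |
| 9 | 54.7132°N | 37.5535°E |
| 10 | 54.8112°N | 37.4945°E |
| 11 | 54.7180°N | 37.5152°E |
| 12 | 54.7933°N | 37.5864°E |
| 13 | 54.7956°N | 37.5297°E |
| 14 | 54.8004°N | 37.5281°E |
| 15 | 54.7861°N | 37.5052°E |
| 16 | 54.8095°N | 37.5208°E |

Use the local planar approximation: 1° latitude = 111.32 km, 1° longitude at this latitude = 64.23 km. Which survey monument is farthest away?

9

Distances from 54.7683°N, 37.5470°E:
4: √((-0.0460·111.32)² + (0.0049·64.23)²) = √(26.221773 + 0.099053) = 5.1304 km
5: √((0.0395·111.32)² + (0.0034·64.23)²) = √(19.334840 + 0.047691) = 4.4026 km
6: √((-0.0433·111.32)² + (0.0366·64.23)²) = √(23.233904 + 5.526345) = 5.3629 km
7: √((0.0148·111.32)² + (0.0084·64.23)²) = √(2.714375 + 0.291095) = 1.7336 km
8: √((0.0380·111.32)² + (-0.0193·64.23)²) = √(17.894254 + 1.536705) = 4.4081 km
9: √((-0.0551·111.32)² + (0.0065·64.23)²) = √(37.622668 + 0.174302) = 6.1479 km
10: √((0.0429·111.32)² + (-0.0525·64.23)²) = √(22.806623 + 11.370890) = 5.8462 km
11: √((-0.0503·111.32)² + (-0.0318·64.23)²) = √(31.353236 + 4.171863) = 5.9603 km
12: √((0.0250·111.32)² + (0.0394·64.23)²) = √(7.745089 + 6.404250) = 3.7616 km
13: √((0.0273·111.32)² + (-0.0173·64.23)²) = √(9.235740 + 1.234719) = 3.2358 km
14: √((0.0321·111.32)² + (-0.0189·64.23)²) = √(12.768987 + 1.473667) = 3.7739 km
15: √((0.0178·111.32)² + (-0.0418·64.23)²) = √(3.926326 + 7.208226) = 3.3368 km
16: √((0.0412·111.32)² + (-0.0262·64.23)²) = √(21.034918 + 2.831903) = 4.8854 km
Maximum: 9 at 6.1479 km.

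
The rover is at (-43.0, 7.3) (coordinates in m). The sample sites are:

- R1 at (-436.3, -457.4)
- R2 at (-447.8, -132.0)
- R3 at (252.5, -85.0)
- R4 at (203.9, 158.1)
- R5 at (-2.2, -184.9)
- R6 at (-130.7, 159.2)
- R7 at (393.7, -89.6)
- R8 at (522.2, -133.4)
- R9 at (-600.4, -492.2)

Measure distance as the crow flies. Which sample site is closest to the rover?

R6

Distances from (-43.0, 7.3):
R1: 608.8 m
R2: 428.1 m
R3: 309.6 m
R4: 289.3 m
R5: 196.5 m
R6: 175.4 m
R7: 447.3 m
R8: 582.4 m
R9: 748.5 m
Minimum: R6 at 175.4 m.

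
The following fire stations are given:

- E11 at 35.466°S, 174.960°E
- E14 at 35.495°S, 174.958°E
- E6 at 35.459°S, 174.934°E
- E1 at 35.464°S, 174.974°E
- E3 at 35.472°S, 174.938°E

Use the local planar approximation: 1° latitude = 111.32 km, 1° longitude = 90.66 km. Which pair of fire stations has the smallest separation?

Pairwise distances:
E11–E1: 1.289 km
E6–E3: 1.492 km
E11–E3: 2.103 km
E11–E6: 2.483 km
E14–E3: 3.137 km
E11–E14: 3.233 km
E1–E3: 3.383 km
E6–E1: 3.669 km
E14–E1: 3.743 km
E14–E6: 4.560 km
Closest pair: E11–E1 at 1.289 km.

E11 and E1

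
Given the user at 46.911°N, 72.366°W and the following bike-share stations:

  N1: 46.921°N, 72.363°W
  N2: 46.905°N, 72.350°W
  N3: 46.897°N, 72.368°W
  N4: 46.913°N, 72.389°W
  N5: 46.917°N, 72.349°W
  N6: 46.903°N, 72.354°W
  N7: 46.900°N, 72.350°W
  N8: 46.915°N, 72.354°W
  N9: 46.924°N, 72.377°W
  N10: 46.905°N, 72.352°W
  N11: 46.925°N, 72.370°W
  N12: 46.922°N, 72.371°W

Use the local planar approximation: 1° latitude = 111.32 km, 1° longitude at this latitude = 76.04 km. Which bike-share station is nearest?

N8

Distances from 46.911°N, 72.366°W:
N1: √((0.010·111.32)² + (0.003·76.04)²) = √(1.23921 + 0.05204) = 1.136 km
N2: √((-0.006·111.32)² + (0.016·76.04)²) = √(0.44612 + 1.48021) = 1.388 km
N3: √((-0.014·111.32)² + (-0.002·76.04)²) = √(2.42886 + 0.02313) = 1.566 km
N4: √((0.002·111.32)² + (-0.023·76.04)²) = √(0.04957 + 3.05872) = 1.763 km
N5: √((0.006·111.32)² + (0.017·76.04)²) = √(0.44612 + 1.67102) = 1.455 km
N6: √((-0.008·111.32)² + (0.012·76.04)²) = √(0.79310 + 0.83262) = 1.275 km
N7: √((-0.011·111.32)² + (0.016·76.04)²) = √(1.49945 + 1.48021) = 1.726 km
N8: √((0.004·111.32)² + (0.012·76.04)²) = √(0.19827 + 0.83262) = 1.015 km
N9: √((0.013·111.32)² + (-0.011·76.04)²) = √(2.09427 + 0.69963) = 1.671 km
N10: √((-0.006·111.32)² + (0.014·76.04)²) = √(0.44612 + 1.13329) = 1.257 km
N11: √((0.014·111.32)² + (-0.004·76.04)²) = √(2.42886 + 0.09251) = 1.588 km
N12: √((0.011·111.32)² + (-0.005·76.04)²) = √(1.49945 + 0.14455) = 1.282 km
Minimum: N8 at 1.015 km.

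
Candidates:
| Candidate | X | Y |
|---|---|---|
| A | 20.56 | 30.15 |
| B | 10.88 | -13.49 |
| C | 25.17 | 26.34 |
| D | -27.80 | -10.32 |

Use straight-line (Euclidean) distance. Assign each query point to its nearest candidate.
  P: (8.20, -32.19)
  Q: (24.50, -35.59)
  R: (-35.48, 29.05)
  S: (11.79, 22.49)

P→B; Q→B; R→D; S→A

P at (8.20, -32.19):
  A: 63.55
  B: 18.89
  C: 60.94
  D: 42.12
  → nearest: B (18.89)
Q at (24.50, -35.59):
  A: 65.86
  B: 25.96
  C: 61.93
  D: 58.08
  → nearest: B (25.96)
R at (-35.48, 29.05):
  A: 56.05
  B: 62.92
  C: 60.71
  D: 40.11
  → nearest: D (40.11)
S at (11.79, 22.49):
  A: 11.64
  B: 35.99
  C: 13.92
  D: 51.42
  → nearest: A (11.64)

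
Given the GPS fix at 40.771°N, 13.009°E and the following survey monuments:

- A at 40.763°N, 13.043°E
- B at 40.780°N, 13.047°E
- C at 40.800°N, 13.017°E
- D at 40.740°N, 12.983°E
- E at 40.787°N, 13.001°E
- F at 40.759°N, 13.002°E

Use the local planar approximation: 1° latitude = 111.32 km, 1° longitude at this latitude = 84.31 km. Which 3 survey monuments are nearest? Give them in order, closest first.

Distances from 40.771°N, 13.009°E:
A: √((-0.008·111.32)² + (0.034·84.31)²) = √(0.79310 + 8.21705) = 3.002 km
B: √((0.009·111.32)² + (0.038·84.31)²) = √(1.00376 + 10.26421) = 3.357 km
C: √((0.029·111.32)² + (0.008·84.31)²) = √(10.42179 + 0.45492) = 3.298 km
D: √((-0.031·111.32)² + (-0.026·84.31)²) = √(11.90885 + 4.80513) = 4.088 km
E: √((0.016·111.32)² + (-0.008·84.31)²) = √(3.17239 + 0.45492) = 1.905 km
F: √((-0.012·111.32)² + (-0.007·84.31)²) = √(1.78447 + 0.34830) = 1.460 km
Sorted: F (1.460 km) < E (1.905 km) < A (3.002 km) < C (3.298 km) < B (3.357 km) < …

F, E, A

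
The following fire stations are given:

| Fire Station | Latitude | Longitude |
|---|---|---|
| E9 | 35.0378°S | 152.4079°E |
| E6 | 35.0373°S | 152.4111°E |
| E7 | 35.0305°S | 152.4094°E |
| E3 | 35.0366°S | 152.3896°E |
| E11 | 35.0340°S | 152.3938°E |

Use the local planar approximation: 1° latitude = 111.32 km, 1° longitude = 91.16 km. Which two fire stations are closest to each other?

Pairwise distances:
E9–E6: 0.2970 km
E3–E11: 0.4800 km
E6–E7: 0.7727 km
E9–E7: 0.8241 km
E9–E11: 1.3532 km
E7–E11: 1.4745 km
E6–E11: 1.6193 km
E9–E3: 1.6736 km
E7–E3: 1.9285 km
E6–E3: 1.9615 km
Closest pair: E9–E6 at 0.2970 km.

E9 and E6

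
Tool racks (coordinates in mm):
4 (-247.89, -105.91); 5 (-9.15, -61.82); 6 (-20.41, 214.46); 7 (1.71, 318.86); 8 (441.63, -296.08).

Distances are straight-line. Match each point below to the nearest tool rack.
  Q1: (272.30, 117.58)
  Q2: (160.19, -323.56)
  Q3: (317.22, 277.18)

Q1→6; Q2→8; Q3→7

Q1 at (272.30, 117.58):
  4: √((-520.19)² + (-223.49)²) = √(270597.6361 + 49947.7801) = 566.17 mm
  5: √((-281.45)² + (-179.40)²) = √(79214.1025 + 32184.3600) = 333.76 mm
  6: √((-292.71)² + (96.88)²) = √(85679.1441 + 9385.7344) = 308.33 mm
  7: √((-270.59)² + (201.28)²) = √(73218.9481 + 40513.6384) = 337.24 mm
  8: √((169.33)² + (-413.66)²) = √(28672.6489 + 171114.5956) = 446.98 mm
  → nearest: 6 (308.33 mm)
Q2 at (160.19, -323.56):
  4: √((-408.08)² + (217.65)²) = √(166529.2864 + 47371.5225) = 462.49 mm
  5: √((-169.34)² + (261.74)²) = √(28676.0356 + 68507.8276) = 311.74 mm
  6: √((-180.60)² + (538.02)²) = √(32616.3600 + 289465.5204) = 567.52 mm
  7: √((-158.48)² + (642.42)²) = √(25115.9104 + 412703.4564) = 661.68 mm
  8: √((281.44)² + (27.48)²) = √(79208.4736 + 755.1504) = 282.78 mm
  → nearest: 8 (282.78 mm)
Q3 at (317.22, 277.18):
  4: √((-565.11)² + (-383.09)²) = √(319349.3121 + 146757.9481) = 682.72 mm
  5: √((-326.37)² + (-339.00)²) = √(106517.3769 + 114921.0000) = 470.57 mm
  6: √((-337.63)² + (-62.72)²) = √(113994.0169 + 3933.7984) = 343.41 mm
  7: √((-315.51)² + (41.68)²) = √(99546.5601 + 1737.2224) = 318.25 mm
  8: √((124.41)² + (-573.26)²) = √(15477.8481 + 328627.0276) = 586.60 mm
  → nearest: 7 (318.25 mm)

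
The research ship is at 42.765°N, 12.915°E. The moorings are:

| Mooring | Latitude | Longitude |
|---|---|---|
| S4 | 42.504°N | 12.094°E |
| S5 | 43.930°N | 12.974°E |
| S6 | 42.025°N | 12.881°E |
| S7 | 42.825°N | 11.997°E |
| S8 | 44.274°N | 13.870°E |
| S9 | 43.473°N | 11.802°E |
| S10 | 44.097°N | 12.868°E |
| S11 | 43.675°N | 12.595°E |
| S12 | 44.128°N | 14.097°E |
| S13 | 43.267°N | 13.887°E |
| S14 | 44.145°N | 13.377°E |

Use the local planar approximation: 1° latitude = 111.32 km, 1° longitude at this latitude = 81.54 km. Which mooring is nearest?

S4

Distances from 42.765°N, 12.915°E:
S4: √((-0.261·111.32)² + (-0.821·81.54)²) = √(844.16513 + 4481.54466) = 72.977 km
S5: √((1.165·111.32)² + (0.059·81.54)²) = √(16818.92547 + 23.14437) = 129.777 km
S6: √((-0.740·111.32)² + (-0.034·81.54)²) = √(6785.93718 + 7.68598) = 82.423 km
S7: √((0.060·111.32)² + (-0.918·81.54)²) = √(44.61171 + 5603.07940) = 75.151 km
S8: √((1.509·111.32)² + (0.955·81.54)²) = √(28217.91201 + 6063.84592) = 185.153 km
S9: √((0.708·111.32)² + (-1.113·81.54)²) = √(6211.73487 + 8236.29215) = 120.200 km
S10: √((1.332·111.32)² + (-0.047·81.54)²) = √(21986.43646 + 14.68714) = 148.328 km
S11: √((0.910·111.32)² + (-0.320·81.54)²) = √(10261.93312 + 680.83421) = 104.608 km
S12: √((1.363·111.32)² + (1.182·81.54)²) = √(23021.73799 + 9289.15837) = 179.752 km
S13: √((0.502·111.32)² + (0.972·81.54)²) = √(3122.86945 + 6281.65303) = 96.977 km
S14: √((1.380·111.32)² + (0.462·81.54)²) = √(23599.59599 + 1419.14041) = 158.173 km
Minimum: S4 at 72.977 km.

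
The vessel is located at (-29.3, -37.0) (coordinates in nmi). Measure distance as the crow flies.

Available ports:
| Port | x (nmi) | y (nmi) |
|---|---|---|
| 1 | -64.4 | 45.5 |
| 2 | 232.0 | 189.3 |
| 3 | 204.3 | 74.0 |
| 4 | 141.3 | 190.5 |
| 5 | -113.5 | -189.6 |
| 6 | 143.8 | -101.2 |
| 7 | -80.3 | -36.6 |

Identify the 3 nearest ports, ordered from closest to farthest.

7, 1, 5

Distances from (-29.3, -37.0):
1: √((-35.1)² + (82.5)²) = √(1232.010 + 6806.250) = 89.7 nmi
2: √((261.3)² + (226.3)²) = √(68277.690 + 51211.690) = 345.7 nmi
3: √((233.6)² + (111.0)²) = √(54568.960 + 12321.000) = 258.6 nmi
4: √((170.6)² + (227.5)²) = √(29104.360 + 51756.250) = 284.4 nmi
5: √((-84.2)² + (-152.6)²) = √(7089.640 + 23286.760) = 174.3 nmi
6: √((173.1)² + (-64.2)²) = √(29963.610 + 4121.640) = 184.6 nmi
7: √((-51.0)² + (0.4)²) = √(2601.000 + 0.160) = 51.0 nmi
Sorted: 7 (51.0 nmi) < 1 (89.7 nmi) < 5 (174.3 nmi) < 6 (184.6 nmi) < 3 (258.6 nmi) < …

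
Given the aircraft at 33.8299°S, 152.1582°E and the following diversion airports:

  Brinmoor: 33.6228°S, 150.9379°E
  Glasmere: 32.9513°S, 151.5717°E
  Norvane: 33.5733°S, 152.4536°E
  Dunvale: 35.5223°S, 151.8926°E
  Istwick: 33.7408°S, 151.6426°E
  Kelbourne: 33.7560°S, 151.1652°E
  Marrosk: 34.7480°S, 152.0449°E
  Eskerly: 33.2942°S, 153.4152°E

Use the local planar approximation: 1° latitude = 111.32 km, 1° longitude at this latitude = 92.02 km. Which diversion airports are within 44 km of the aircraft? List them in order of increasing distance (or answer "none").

Distances from 33.8299°S, 152.1582°E:
Brinmoor: √((0.2071·111.32)² + (-1.2203·92.02)²) = √(531.504068 + 12609.494612) = 114.6342 km
Glasmere: √((0.8786·111.32)² + (-0.5865·92.02)²) = √(9565.965124 + 2912.731756) = 111.7081 km
Norvane: √((0.2566·111.32)² + (0.2954·92.02)²) = √(815.942772 + 738.899614) = 39.4315 km
Dunvale: √((-1.6924·111.32)² + (-0.2656·92.02)²) = √(35493.794347 + 597.338627) = 189.9767 km
Istwick: √((0.0891·111.32)² + (-0.5156·92.02)²) = √(98.378864 + 2251.076609) = 48.4712 km
Kelbourne: √((0.0739·111.32)² + (-0.9930·92.02)²) = √(67.676092 + 8349.547791) = 91.7454 km
Marrosk: √((-0.9181·111.32)² + (-0.1133·92.02)²) = √(10445.431133 + 108.698682) = 102.7333 km
Eskerly: √((0.5357·111.32)² + (1.2570·92.02)²) = √(3556.228745 + 13379.349948) = 130.1368 km
Threshold 44 km: Norvane (39.4315 km) is within range.

Norvane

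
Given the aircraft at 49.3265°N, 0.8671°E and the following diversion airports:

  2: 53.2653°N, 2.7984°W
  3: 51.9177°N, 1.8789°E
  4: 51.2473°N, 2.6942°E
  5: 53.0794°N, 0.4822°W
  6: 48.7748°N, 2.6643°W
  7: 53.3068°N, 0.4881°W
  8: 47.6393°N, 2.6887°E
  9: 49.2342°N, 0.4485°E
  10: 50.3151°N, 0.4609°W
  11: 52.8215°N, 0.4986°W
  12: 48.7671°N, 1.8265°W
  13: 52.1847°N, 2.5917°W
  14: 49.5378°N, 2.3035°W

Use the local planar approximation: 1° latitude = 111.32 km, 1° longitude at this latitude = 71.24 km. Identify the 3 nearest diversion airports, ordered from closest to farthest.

9, 10, 12

Distances from 49.3265°N, 0.8671°E:
2: √((3.9388·111.32)² + (-3.6655·71.24)²) = √(192253.499507 + 68188.991797) = 510.3357 km
3: √((2.5912·111.32)² + (1.0118·71.24)²) = √(83204.777835 + 5195.617510) = 297.3220 km
4: √((1.9208·111.32)² + (1.8271·71.24)²) = √(45720.470336 + 16942.303480) = 250.3253 km
5: √((3.7529·111.32)² + (-1.3493·71.24)²) = √(174534.135815 + 9239.848753) = 428.6887 km
6: √((-0.5517·111.32)² + (-3.5314·71.24)²) = √(3771.832196 + 63290.954727) = 258.9648 km
7: √((3.9803·111.32)² + (-1.3552·71.24)²) = √(196326.086024 + 9320.830440) = 453.4831 km
8: √((-1.6872·111.32)² + (1.8216·71.24)²) = √(35276.015827 + 16840.456380) = 228.2903 km
9: √((-0.0923·111.32)² + (-0.4186·71.24)²) = √(105.572255 + 889.295858) = 31.5415 km
10: √((0.9886·111.32)² + (-1.3280·71.24)²) = √(12111.212036 + 8950.431469) = 145.1263 km
11: √((3.4950·111.32)² + (-1.3657·71.24)²) = √(151370.329220 + 9465.824330) = 401.0438 km
12: √((-0.5594·111.32)² + (-2.6936·71.24)²) = √(3877.852798 + 36822.564226) = 201.7434 km
13: √((2.8582·111.32)² + (-3.4588·71.24)²) = √(101235.218627 + 60715.380658) = 402.4309 km
14: √((0.2113·111.32)² + (-3.1706·71.24)²) = √(553.280532 + 51018.857879) = 227.0950 km
Sorted: 9 (31.5415 km) < 10 (145.1263 km) < 12 (201.7434 km) < 14 (227.0950 km) < 8 (228.2903 km) < …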